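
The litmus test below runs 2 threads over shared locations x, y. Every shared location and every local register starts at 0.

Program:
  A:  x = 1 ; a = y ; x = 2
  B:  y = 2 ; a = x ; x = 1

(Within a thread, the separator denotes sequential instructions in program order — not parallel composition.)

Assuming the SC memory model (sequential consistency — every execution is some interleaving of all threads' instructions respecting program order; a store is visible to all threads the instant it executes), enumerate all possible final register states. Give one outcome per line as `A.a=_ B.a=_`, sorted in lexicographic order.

outcome vector order: (A.a,B.a)
|SC outcomes| = 5

A.a=0 B.a=1
A.a=0 B.a=2
A.a=2 B.a=0
A.a=2 B.a=1
A.a=2 B.a=2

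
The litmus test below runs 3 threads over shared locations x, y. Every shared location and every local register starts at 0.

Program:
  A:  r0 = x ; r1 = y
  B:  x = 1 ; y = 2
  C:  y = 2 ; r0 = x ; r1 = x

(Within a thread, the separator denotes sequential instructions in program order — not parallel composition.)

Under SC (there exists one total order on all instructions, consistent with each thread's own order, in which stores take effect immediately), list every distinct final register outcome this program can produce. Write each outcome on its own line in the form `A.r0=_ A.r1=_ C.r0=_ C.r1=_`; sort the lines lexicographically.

A.r0=0 A.r1=0 C.r0=0 C.r1=0
A.r0=0 A.r1=0 C.r0=0 C.r1=1
A.r0=0 A.r1=0 C.r0=1 C.r1=1
A.r0=0 A.r1=2 C.r0=0 C.r1=0
A.r0=0 A.r1=2 C.r0=0 C.r1=1
A.r0=0 A.r1=2 C.r0=1 C.r1=1
A.r0=1 A.r1=0 C.r0=1 C.r1=1
A.r0=1 A.r1=2 C.r0=0 C.r1=0
A.r0=1 A.r1=2 C.r0=0 C.r1=1
A.r0=1 A.r1=2 C.r0=1 C.r1=1

outcome vector order: (A.r0,A.r1,C.r0,C.r1)
|SC outcomes| = 10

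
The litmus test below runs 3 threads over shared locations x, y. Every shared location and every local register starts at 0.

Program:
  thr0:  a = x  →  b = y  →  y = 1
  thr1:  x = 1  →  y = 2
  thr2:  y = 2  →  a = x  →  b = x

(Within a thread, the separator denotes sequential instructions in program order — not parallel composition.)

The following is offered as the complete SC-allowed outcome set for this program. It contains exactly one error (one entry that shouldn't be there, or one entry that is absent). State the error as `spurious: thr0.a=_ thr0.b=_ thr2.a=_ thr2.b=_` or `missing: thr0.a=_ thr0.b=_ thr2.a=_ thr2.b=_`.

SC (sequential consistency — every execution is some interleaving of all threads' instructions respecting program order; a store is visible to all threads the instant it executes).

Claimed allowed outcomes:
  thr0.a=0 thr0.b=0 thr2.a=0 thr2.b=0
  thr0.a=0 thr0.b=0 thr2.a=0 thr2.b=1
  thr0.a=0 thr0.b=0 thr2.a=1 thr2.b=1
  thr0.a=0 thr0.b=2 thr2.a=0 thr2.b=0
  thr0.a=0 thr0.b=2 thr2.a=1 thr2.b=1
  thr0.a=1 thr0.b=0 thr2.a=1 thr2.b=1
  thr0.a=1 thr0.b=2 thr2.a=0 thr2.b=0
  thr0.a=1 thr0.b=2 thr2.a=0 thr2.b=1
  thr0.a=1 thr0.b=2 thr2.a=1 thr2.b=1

missing: thr0.a=0 thr0.b=2 thr2.a=0 thr2.b=1

outcome vector order: (thr0.a,thr0.b,thr2.a,thr2.b)
[SC] allowed = {0000 0001 0011 0200 0201 0211 1011 1200 1201 1211}
SC∖claimed = {0201}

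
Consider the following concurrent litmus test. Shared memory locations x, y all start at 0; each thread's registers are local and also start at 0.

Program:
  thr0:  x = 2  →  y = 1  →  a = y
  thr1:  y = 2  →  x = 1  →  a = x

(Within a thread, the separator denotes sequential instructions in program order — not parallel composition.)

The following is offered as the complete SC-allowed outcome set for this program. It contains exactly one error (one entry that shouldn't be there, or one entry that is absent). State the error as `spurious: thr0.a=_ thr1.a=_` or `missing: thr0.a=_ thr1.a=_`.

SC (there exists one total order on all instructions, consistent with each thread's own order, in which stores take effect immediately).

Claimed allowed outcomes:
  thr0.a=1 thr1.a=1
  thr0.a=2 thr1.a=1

missing: thr0.a=1 thr1.a=2

outcome vector order: (thr0.a,thr1.a)
[SC] allowed = {<1 1>, <1 2>, <2 1>}
SC∖claimed = {<1 2>}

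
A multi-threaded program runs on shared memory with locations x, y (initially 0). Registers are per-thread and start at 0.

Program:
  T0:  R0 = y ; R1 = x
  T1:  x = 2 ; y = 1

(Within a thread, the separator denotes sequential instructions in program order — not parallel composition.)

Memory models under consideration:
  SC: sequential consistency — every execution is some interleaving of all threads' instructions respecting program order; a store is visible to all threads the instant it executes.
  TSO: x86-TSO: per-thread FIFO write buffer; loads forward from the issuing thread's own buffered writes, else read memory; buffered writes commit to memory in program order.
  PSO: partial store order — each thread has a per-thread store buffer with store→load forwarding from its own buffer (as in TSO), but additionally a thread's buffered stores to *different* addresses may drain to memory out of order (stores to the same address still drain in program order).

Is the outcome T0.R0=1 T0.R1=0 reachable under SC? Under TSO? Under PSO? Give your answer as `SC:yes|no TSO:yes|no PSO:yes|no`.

SC:no TSO:no PSO:yes

outcome vector order: (T0.R0,T0.R1)
[SC] allowed = {0/0 0/2 1/2}
[TSO] allowed = {0/0 0/2 1/2}
[PSO] allowed = {0/0 0/2 1/0 1/2}
target 1/0 ∈ {PSO}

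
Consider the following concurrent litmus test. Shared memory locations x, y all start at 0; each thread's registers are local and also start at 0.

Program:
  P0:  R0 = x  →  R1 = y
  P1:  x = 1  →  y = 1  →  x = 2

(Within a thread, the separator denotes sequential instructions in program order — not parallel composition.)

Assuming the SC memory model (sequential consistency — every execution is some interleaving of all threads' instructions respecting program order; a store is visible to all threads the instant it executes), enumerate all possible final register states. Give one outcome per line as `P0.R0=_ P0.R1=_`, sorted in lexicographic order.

outcome vector order: (P0.R0,P0.R1)
|SC outcomes| = 5

P0.R0=0 P0.R1=0
P0.R0=0 P0.R1=1
P0.R0=1 P0.R1=0
P0.R0=1 P0.R1=1
P0.R0=2 P0.R1=1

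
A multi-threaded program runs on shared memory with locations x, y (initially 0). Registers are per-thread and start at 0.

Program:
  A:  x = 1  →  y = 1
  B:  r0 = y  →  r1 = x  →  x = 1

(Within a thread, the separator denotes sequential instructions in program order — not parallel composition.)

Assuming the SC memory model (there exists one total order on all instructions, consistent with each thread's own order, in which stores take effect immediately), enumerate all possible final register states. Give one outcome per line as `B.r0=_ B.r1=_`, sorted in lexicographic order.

outcome vector order: (B.r0,B.r1)
|SC outcomes| = 3

B.r0=0 B.r1=0
B.r0=0 B.r1=1
B.r0=1 B.r1=1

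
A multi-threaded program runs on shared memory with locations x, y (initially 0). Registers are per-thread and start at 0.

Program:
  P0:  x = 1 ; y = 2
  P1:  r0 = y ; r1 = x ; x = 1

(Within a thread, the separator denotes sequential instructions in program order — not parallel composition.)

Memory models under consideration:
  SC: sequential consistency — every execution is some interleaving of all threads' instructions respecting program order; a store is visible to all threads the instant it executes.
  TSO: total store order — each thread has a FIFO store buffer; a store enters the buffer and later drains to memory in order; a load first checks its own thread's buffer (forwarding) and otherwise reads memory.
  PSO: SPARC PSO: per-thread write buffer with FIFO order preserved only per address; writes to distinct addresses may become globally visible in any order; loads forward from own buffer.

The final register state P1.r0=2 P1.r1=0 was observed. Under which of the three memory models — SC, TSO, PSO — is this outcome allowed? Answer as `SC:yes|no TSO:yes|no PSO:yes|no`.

outcome vector order: (P1.r0,P1.r1)
SC (3): (0,0); (0,1); (2,1)
TSO (3): (0,0); (0,1); (2,1)
PSO (4): (0,0); (0,1); (2,0); (2,1)
target (2,0) ∈ {PSO}

SC:no TSO:no PSO:yes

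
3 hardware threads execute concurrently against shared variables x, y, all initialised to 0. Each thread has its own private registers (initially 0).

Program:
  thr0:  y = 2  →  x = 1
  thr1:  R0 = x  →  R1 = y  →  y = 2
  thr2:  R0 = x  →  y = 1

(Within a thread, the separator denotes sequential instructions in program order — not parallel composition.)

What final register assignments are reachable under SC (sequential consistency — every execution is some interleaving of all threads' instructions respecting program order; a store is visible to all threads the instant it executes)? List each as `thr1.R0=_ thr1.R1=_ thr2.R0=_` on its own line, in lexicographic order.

outcome vector order: (thr1.R0,thr1.R1,thr2.R0)
|SC outcomes| = 10

thr1.R0=0 thr1.R1=0 thr2.R0=0
thr1.R0=0 thr1.R1=0 thr2.R0=1
thr1.R0=0 thr1.R1=1 thr2.R0=0
thr1.R0=0 thr1.R1=1 thr2.R0=1
thr1.R0=0 thr1.R1=2 thr2.R0=0
thr1.R0=0 thr1.R1=2 thr2.R0=1
thr1.R0=1 thr1.R1=1 thr2.R0=0
thr1.R0=1 thr1.R1=1 thr2.R0=1
thr1.R0=1 thr1.R1=2 thr2.R0=0
thr1.R0=1 thr1.R1=2 thr2.R0=1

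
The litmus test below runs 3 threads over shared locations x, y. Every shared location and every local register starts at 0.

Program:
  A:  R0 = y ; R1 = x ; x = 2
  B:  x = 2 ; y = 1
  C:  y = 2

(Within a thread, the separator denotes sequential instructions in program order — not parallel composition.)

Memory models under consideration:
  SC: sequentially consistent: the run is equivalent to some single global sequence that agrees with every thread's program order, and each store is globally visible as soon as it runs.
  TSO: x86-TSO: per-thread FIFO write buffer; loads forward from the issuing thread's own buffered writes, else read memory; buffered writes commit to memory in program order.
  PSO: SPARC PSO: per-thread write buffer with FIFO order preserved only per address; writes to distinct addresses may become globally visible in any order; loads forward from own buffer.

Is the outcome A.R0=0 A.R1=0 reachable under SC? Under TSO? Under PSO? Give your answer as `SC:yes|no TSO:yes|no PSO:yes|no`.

SC:yes TSO:yes PSO:yes

outcome vector order: (A.R0,A.R1)
[SC] allowed = {(0,0), (0,2), (1,2), (2,0), (2,2)}
[TSO] allowed = {(0,0), (0,2), (1,2), (2,0), (2,2)}
[PSO] allowed = {(0,0), (0,2), (1,0), (1,2), (2,0), (2,2)}
target (0,0) ∈ {SC,TSO,PSO}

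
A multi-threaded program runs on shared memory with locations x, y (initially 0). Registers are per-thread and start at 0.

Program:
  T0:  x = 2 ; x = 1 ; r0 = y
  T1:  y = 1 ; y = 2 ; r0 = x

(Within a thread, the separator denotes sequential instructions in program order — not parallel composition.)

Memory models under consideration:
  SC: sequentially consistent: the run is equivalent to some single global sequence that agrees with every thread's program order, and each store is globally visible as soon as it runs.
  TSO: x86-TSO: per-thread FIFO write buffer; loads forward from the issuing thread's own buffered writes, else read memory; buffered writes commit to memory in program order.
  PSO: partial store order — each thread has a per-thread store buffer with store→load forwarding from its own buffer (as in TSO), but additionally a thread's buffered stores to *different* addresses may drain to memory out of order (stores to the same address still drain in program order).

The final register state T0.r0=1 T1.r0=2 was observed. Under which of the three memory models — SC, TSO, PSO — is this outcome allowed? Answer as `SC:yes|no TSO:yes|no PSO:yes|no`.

SC:no TSO:yes PSO:yes

outcome vector order: (T0.r0,T1.r0)
[SC] allowed = {0/1, 1/1, 2/0, 2/1, 2/2}
[TSO] allowed = {0/0, 0/1, 0/2, 1/0, 1/1, 1/2, 2/0, 2/1, 2/2}
[PSO] allowed = {0/0, 0/1, 0/2, 1/0, 1/1, 1/2, 2/0, 2/1, 2/2}
target 1/2 ∈ {TSO,PSO}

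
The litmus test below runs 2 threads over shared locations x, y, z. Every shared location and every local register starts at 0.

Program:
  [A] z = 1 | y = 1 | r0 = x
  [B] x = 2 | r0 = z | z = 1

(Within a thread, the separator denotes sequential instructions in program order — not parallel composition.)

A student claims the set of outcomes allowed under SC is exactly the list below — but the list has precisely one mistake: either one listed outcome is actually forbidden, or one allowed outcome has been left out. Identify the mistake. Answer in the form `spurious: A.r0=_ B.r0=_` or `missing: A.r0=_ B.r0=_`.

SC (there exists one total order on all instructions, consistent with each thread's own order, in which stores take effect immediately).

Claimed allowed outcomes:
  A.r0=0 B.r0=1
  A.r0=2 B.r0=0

missing: A.r0=2 B.r0=1

outcome vector order: (A.r0,B.r0)
under SC → 0/1, 2/0, 2/1
SC∖claimed = {2/1}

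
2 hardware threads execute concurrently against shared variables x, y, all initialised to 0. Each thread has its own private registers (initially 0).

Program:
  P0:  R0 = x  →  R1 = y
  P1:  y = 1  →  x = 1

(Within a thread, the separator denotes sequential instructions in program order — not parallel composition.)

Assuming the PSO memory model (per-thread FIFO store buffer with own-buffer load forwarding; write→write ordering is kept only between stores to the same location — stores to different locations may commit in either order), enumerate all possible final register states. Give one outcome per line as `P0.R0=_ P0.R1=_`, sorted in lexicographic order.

outcome vector order: (P0.R0,P0.R1)
|PSO outcomes| = 4

P0.R0=0 P0.R1=0
P0.R0=0 P0.R1=1
P0.R0=1 P0.R1=0
P0.R0=1 P0.R1=1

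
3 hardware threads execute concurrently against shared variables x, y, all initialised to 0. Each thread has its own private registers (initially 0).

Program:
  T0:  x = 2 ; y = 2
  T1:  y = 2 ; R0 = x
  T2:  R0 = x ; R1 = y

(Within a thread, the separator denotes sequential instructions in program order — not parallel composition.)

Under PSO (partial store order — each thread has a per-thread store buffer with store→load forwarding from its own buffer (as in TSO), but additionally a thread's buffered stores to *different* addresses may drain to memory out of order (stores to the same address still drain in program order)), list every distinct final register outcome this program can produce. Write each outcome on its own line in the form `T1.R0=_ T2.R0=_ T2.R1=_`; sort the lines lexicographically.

outcome vector order: (T1.R0,T2.R0,T2.R1)
|PSO outcomes| = 8

T1.R0=0 T2.R0=0 T2.R1=0
T1.R0=0 T2.R0=0 T2.R1=2
T1.R0=0 T2.R0=2 T2.R1=0
T1.R0=0 T2.R0=2 T2.R1=2
T1.R0=2 T2.R0=0 T2.R1=0
T1.R0=2 T2.R0=0 T2.R1=2
T1.R0=2 T2.R0=2 T2.R1=0
T1.R0=2 T2.R0=2 T2.R1=2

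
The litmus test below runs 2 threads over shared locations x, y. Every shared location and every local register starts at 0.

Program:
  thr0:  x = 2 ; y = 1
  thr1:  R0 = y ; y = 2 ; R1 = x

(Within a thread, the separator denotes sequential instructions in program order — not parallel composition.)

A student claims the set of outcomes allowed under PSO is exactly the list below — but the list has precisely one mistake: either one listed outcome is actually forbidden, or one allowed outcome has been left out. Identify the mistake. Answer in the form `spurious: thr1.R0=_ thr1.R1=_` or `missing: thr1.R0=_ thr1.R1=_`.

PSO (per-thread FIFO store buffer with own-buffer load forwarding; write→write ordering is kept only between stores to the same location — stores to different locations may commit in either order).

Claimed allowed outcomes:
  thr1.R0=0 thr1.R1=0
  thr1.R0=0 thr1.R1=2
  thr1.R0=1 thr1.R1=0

missing: thr1.R0=1 thr1.R1=2

outcome vector order: (thr1.R0,thr1.R1)
[PSO] allowed = {(0,0) (0,2) (1,0) (1,2)}
PSO∖claimed = {(1,2)}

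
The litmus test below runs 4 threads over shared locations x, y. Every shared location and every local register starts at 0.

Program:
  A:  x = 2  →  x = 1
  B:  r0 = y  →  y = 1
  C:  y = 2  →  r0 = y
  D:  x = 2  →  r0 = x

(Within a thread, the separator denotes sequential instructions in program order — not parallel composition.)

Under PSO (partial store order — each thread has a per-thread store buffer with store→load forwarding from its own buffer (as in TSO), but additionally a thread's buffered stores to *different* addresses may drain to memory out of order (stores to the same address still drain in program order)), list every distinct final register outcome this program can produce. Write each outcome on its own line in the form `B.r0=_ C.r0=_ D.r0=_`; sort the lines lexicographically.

outcome vector order: (B.r0,C.r0,D.r0)
|PSO outcomes| = 8

B.r0=0 C.r0=1 D.r0=1
B.r0=0 C.r0=1 D.r0=2
B.r0=0 C.r0=2 D.r0=1
B.r0=0 C.r0=2 D.r0=2
B.r0=2 C.r0=1 D.r0=1
B.r0=2 C.r0=1 D.r0=2
B.r0=2 C.r0=2 D.r0=1
B.r0=2 C.r0=2 D.r0=2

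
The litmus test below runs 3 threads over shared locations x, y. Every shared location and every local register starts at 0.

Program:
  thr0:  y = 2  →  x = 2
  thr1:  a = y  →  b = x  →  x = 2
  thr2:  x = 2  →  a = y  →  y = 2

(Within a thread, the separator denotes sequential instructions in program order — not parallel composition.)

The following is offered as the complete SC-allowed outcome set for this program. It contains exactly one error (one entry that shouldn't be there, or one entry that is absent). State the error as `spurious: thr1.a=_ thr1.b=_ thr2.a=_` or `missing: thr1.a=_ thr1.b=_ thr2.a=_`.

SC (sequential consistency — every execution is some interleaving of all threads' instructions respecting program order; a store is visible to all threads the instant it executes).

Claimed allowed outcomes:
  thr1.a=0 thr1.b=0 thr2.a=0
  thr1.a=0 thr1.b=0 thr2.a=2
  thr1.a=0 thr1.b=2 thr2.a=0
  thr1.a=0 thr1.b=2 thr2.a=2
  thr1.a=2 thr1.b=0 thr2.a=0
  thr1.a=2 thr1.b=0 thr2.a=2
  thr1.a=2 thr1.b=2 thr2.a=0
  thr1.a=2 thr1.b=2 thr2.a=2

spurious: thr1.a=2 thr1.b=0 thr2.a=0

outcome vector order: (thr1.a,thr1.b,thr2.a)
SC (7): 0/0/0, 0/0/2, 0/2/0, 0/2/2, 2/0/2, 2/2/0, 2/2/2
claimed∖SC = {2/0/0}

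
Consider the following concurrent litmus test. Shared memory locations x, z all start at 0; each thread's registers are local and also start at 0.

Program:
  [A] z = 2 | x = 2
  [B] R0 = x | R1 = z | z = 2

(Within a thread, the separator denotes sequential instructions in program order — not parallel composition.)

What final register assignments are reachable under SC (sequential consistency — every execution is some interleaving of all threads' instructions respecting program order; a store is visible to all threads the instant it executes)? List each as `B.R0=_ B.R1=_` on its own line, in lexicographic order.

outcome vector order: (B.R0,B.R1)
|SC outcomes| = 3

B.R0=0 B.R1=0
B.R0=0 B.R1=2
B.R0=2 B.R1=2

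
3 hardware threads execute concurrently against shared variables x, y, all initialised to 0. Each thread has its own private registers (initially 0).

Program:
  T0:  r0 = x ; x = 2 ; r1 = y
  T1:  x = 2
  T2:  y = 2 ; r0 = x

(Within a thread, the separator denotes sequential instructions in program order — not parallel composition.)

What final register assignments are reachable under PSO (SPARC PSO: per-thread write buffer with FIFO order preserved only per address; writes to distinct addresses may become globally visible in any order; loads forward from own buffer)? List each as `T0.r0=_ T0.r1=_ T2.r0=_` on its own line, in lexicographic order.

T0.r0=0 T0.r1=0 T2.r0=0
T0.r0=0 T0.r1=0 T2.r0=2
T0.r0=0 T0.r1=2 T2.r0=0
T0.r0=0 T0.r1=2 T2.r0=2
T0.r0=2 T0.r1=0 T2.r0=0
T0.r0=2 T0.r1=0 T2.r0=2
T0.r0=2 T0.r1=2 T2.r0=0
T0.r0=2 T0.r1=2 T2.r0=2

outcome vector order: (T0.r0,T0.r1,T2.r0)
|PSO outcomes| = 8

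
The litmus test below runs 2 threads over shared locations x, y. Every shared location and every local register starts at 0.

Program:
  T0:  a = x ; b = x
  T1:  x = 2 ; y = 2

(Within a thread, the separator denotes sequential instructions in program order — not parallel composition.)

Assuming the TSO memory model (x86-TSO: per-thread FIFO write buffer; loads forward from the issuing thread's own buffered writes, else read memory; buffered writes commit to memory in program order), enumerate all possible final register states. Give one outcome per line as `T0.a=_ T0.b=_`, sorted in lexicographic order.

T0.a=0 T0.b=0
T0.a=0 T0.b=2
T0.a=2 T0.b=2

outcome vector order: (T0.a,T0.b)
|TSO outcomes| = 3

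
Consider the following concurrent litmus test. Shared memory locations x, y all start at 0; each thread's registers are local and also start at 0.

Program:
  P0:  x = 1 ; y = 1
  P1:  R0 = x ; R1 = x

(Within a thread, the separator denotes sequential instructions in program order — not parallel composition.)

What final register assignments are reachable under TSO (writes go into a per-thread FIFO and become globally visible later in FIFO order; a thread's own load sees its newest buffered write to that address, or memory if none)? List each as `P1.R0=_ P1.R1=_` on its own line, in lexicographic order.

P1.R0=0 P1.R1=0
P1.R0=0 P1.R1=1
P1.R0=1 P1.R1=1

outcome vector order: (P1.R0,P1.R1)
|TSO outcomes| = 3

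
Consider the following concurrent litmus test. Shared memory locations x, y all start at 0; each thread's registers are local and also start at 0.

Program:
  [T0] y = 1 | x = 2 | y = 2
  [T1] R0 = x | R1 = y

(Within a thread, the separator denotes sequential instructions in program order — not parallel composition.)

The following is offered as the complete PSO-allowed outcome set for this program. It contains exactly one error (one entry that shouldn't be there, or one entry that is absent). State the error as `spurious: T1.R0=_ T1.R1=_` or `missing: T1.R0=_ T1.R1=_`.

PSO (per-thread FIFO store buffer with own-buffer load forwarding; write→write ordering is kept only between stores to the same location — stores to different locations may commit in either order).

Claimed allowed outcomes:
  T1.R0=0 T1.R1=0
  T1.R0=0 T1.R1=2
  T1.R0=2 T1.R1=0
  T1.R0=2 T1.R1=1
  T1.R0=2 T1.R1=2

missing: T1.R0=0 T1.R1=1

outcome vector order: (T1.R0,T1.R1)
[PSO] allowed = {0/0, 0/1, 0/2, 2/0, 2/1, 2/2}
PSO∖claimed = {0/1}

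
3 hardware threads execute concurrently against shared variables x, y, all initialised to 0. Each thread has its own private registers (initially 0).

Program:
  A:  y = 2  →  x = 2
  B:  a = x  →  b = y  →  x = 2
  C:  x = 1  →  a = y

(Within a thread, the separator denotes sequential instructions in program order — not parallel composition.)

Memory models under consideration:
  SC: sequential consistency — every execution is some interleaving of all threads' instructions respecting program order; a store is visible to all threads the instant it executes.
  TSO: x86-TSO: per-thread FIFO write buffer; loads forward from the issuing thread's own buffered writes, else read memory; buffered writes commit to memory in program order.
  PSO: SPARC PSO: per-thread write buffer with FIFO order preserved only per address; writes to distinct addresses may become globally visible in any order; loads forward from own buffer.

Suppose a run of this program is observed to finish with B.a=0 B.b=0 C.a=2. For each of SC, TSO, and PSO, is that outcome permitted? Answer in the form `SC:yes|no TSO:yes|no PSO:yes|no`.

SC:yes TSO:yes PSO:yes

outcome vector order: (B.a,B.b,C.a)
SC (10): (0,0,0), (0,0,2), (0,2,0), (0,2,2), (1,0,0), (1,0,2), (1,2,0), (1,2,2), (2,2,0), (2,2,2)
TSO (10): (0,0,0), (0,0,2), (0,2,0), (0,2,2), (1,0,0), (1,0,2), (1,2,0), (1,2,2), (2,2,0), (2,2,2)
PSO (12): (0,0,0), (0,0,2), (0,2,0), (0,2,2), (1,0,0), (1,0,2), (1,2,0), (1,2,2), (2,0,0), (2,0,2), (2,2,0), (2,2,2)
target (0,0,2) ∈ {SC,TSO,PSO}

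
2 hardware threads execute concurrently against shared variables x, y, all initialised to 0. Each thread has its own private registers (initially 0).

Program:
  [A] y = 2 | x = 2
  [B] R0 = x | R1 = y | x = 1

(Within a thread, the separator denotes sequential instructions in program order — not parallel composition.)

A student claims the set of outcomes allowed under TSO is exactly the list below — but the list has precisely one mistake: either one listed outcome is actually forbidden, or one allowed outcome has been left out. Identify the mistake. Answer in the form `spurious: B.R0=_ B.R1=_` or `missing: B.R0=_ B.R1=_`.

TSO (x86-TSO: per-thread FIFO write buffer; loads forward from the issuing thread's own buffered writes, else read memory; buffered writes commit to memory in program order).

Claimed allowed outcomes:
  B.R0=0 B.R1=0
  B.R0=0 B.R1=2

missing: B.R0=2 B.R1=2

outcome vector order: (B.R0,B.R1)
TSO: 3 outcomes — {00 02 22}
TSO∖claimed = {22}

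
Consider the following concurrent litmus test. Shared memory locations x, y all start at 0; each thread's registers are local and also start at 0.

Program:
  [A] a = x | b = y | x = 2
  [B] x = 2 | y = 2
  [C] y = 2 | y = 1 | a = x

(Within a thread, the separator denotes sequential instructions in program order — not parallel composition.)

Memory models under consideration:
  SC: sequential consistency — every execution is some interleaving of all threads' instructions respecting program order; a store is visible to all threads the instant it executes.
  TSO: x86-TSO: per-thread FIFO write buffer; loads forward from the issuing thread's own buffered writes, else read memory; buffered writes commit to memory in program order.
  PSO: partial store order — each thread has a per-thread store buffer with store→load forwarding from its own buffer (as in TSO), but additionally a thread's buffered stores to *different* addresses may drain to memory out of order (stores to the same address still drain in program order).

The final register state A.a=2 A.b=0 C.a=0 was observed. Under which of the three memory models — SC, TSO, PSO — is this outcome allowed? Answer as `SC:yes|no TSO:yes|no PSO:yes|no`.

outcome vector order: (A.a,A.b,C.a)
[SC] allowed = {(0,0,0), (0,0,2), (0,1,0), (0,1,2), (0,2,0), (0,2,2), (2,0,2), (2,1,0), (2,1,2), (2,2,0), (2,2,2)}
[TSO] allowed = {(0,0,0), (0,0,2), (0,1,0), (0,1,2), (0,2,0), (0,2,2), (2,0,0), (2,0,2), (2,1,0), (2,1,2), (2,2,0), (2,2,2)}
[PSO] allowed = {(0,0,0), (0,0,2), (0,1,0), (0,1,2), (0,2,0), (0,2,2), (2,0,0), (2,0,2), (2,1,0), (2,1,2), (2,2,0), (2,2,2)}
target (2,0,0) ∈ {TSO,PSO}

SC:no TSO:yes PSO:yes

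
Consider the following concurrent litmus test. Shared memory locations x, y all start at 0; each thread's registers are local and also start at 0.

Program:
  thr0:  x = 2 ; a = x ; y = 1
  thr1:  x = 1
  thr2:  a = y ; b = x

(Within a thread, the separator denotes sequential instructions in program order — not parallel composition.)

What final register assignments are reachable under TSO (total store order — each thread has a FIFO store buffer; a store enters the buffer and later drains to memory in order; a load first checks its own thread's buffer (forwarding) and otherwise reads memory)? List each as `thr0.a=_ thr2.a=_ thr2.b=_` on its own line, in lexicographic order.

outcome vector order: (thr0.a,thr2.a,thr2.b)
|TSO outcomes| = 9

thr0.a=1 thr2.a=0 thr2.b=0
thr0.a=1 thr2.a=0 thr2.b=1
thr0.a=1 thr2.a=0 thr2.b=2
thr0.a=1 thr2.a=1 thr2.b=1
thr0.a=2 thr2.a=0 thr2.b=0
thr0.a=2 thr2.a=0 thr2.b=1
thr0.a=2 thr2.a=0 thr2.b=2
thr0.a=2 thr2.a=1 thr2.b=1
thr0.a=2 thr2.a=1 thr2.b=2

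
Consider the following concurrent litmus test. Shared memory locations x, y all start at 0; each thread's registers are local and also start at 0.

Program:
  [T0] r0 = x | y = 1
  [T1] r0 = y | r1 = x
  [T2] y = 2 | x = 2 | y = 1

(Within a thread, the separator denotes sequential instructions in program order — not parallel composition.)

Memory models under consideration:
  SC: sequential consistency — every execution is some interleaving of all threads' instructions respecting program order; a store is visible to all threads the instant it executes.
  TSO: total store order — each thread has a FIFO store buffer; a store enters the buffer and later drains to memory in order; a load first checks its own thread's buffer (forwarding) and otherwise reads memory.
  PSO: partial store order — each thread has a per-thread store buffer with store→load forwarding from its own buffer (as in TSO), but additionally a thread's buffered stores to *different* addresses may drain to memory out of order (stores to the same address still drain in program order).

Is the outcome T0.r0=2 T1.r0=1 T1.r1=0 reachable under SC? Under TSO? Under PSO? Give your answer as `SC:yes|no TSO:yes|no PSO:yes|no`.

outcome vector order: (T0.r0,T1.r0,T1.r1)
SC: 11 outcomes — {(0,0,0), (0,0,2), (0,1,0), (0,1,2), (0,2,0), (0,2,2), (2,0,0), (2,0,2), (2,1,2), (2,2,0), (2,2,2)}
TSO: 11 outcomes — {(0,0,0), (0,0,2), (0,1,0), (0,1,2), (0,2,0), (0,2,2), (2,0,0), (2,0,2), (2,1,2), (2,2,0), (2,2,2)}
PSO: 12 outcomes — {(0,0,0), (0,0,2), (0,1,0), (0,1,2), (0,2,0), (0,2,2), (2,0,0), (2,0,2), (2,1,0), (2,1,2), (2,2,0), (2,2,2)}
target (2,1,0) ∈ {PSO}

SC:no TSO:no PSO:yes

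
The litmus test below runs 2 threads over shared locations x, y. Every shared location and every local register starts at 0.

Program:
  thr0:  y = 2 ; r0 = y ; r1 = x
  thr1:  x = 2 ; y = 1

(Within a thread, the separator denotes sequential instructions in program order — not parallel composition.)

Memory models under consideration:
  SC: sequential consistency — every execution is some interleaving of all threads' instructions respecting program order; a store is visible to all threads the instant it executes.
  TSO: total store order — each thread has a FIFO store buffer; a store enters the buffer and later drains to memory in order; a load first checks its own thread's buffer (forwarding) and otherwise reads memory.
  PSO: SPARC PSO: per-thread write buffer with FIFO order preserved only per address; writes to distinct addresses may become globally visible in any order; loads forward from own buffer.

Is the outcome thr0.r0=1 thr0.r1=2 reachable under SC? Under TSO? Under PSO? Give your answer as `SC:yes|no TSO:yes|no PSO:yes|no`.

outcome vector order: (thr0.r0,thr0.r1)
under SC → 12 20 22
under TSO → 12 20 22
under PSO → 10 12 20 22
target 12 ∈ {SC,TSO,PSO}

SC:yes TSO:yes PSO:yes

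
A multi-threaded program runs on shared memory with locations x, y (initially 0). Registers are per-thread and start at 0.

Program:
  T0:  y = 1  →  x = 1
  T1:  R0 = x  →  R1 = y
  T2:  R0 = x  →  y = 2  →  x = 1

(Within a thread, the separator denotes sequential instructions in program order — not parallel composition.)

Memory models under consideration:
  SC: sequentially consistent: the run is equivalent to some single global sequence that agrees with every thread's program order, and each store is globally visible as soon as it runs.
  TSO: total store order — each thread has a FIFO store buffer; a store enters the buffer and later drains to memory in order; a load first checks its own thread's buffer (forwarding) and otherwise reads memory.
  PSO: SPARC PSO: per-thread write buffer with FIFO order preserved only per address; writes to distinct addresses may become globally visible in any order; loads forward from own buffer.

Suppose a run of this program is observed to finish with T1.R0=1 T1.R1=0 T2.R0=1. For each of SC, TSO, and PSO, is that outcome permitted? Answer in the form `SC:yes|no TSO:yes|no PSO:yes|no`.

SC:no TSO:no PSO:yes

outcome vector order: (T1.R0,T1.R1,T2.R0)
SC: 10 outcomes — {<0 0 0>, <0 0 1>, <0 1 0>, <0 1 1>, <0 2 0>, <0 2 1>, <1 1 0>, <1 1 1>, <1 2 0>, <1 2 1>}
TSO: 10 outcomes — {<0 0 0>, <0 0 1>, <0 1 0>, <0 1 1>, <0 2 0>, <0 2 1>, <1 1 0>, <1 1 1>, <1 2 0>, <1 2 1>}
PSO: 12 outcomes — {<0 0 0>, <0 0 1>, <0 1 0>, <0 1 1>, <0 2 0>, <0 2 1>, <1 0 0>, <1 0 1>, <1 1 0>, <1 1 1>, <1 2 0>, <1 2 1>}
target <1 0 1> ∈ {PSO}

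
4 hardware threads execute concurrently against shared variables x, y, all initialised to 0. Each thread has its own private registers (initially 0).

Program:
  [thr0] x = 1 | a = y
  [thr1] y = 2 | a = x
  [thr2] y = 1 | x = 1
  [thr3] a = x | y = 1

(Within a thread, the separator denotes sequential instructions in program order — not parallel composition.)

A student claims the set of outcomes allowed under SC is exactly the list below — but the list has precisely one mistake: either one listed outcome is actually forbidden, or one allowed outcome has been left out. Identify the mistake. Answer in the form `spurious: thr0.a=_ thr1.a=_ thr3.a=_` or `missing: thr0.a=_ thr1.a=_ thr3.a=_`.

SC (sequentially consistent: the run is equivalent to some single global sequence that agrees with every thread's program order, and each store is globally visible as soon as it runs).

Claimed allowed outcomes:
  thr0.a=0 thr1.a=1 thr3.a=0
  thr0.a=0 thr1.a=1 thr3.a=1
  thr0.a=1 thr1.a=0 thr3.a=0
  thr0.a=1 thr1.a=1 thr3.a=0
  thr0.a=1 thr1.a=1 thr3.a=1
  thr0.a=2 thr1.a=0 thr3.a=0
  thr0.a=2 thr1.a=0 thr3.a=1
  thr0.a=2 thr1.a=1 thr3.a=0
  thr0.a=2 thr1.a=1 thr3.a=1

missing: thr0.a=1 thr1.a=0 thr3.a=1

outcome vector order: (thr0.a,thr1.a,thr3.a)
under SC → (0,1,0) (0,1,1) (1,0,0) (1,0,1) (1,1,0) (1,1,1) (2,0,0) (2,0,1) (2,1,0) (2,1,1)
SC∖claimed = {(1,0,1)}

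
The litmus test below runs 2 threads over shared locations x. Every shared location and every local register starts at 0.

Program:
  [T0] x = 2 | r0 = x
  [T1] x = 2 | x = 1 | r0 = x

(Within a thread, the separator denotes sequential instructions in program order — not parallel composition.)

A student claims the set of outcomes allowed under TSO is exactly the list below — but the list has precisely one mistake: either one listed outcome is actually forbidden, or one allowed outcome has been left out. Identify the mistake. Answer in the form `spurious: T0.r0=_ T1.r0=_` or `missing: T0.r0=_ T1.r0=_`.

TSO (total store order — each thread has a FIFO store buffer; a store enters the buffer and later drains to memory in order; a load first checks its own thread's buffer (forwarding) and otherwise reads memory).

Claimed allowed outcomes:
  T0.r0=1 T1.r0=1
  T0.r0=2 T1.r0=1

missing: T0.r0=2 T1.r0=2

outcome vector order: (T0.r0,T1.r0)
under TSO → 11 21 22
TSO∖claimed = {22}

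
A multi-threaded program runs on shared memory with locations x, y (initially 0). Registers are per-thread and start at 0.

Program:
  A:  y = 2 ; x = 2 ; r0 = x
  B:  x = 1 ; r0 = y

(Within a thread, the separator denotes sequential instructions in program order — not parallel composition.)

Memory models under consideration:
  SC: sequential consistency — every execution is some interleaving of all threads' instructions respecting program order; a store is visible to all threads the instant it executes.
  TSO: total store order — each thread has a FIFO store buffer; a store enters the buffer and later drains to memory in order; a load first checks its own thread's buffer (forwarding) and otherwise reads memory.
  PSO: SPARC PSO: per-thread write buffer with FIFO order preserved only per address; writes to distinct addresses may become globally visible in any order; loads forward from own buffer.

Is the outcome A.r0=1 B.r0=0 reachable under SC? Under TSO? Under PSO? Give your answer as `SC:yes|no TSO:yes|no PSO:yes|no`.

SC:no TSO:yes PSO:yes

outcome vector order: (A.r0,B.r0)
SC: 3 outcomes — {(1,2), (2,0), (2,2)}
TSO: 4 outcomes — {(1,0), (1,2), (2,0), (2,2)}
PSO: 4 outcomes — {(1,0), (1,2), (2,0), (2,2)}
target (1,0) ∈ {TSO,PSO}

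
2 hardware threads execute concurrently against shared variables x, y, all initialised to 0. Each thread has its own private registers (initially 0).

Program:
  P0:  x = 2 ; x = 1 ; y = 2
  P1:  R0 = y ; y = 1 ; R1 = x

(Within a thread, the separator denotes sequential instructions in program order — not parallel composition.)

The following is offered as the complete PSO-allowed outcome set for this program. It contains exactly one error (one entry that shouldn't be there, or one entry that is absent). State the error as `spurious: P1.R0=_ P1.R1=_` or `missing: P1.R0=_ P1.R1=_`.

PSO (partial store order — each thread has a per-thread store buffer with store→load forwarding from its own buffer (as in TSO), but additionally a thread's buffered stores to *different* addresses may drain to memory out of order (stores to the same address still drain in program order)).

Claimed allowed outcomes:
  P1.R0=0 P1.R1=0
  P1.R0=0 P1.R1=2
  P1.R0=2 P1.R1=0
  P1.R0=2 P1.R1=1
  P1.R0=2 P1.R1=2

outcome vector order: (P1.R0,P1.R1)
PSO: 6 outcomes — {<0 0>, <0 1>, <0 2>, <2 0>, <2 1>, <2 2>}
PSO∖claimed = {<0 1>}

missing: P1.R0=0 P1.R1=1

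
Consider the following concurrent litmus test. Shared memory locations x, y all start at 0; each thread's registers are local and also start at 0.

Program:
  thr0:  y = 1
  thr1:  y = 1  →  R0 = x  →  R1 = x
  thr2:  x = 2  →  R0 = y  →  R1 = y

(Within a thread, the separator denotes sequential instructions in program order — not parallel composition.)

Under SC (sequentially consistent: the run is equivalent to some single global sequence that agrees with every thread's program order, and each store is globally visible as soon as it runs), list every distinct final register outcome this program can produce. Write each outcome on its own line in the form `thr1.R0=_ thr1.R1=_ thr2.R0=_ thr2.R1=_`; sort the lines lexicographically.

thr1.R0=0 thr1.R1=0 thr2.R0=1 thr2.R1=1
thr1.R0=0 thr1.R1=2 thr2.R0=1 thr2.R1=1
thr1.R0=2 thr1.R1=2 thr2.R0=0 thr2.R1=0
thr1.R0=2 thr1.R1=2 thr2.R0=0 thr2.R1=1
thr1.R0=2 thr1.R1=2 thr2.R0=1 thr2.R1=1

outcome vector order: (thr1.R0,thr1.R1,thr2.R0,thr2.R1)
|SC outcomes| = 5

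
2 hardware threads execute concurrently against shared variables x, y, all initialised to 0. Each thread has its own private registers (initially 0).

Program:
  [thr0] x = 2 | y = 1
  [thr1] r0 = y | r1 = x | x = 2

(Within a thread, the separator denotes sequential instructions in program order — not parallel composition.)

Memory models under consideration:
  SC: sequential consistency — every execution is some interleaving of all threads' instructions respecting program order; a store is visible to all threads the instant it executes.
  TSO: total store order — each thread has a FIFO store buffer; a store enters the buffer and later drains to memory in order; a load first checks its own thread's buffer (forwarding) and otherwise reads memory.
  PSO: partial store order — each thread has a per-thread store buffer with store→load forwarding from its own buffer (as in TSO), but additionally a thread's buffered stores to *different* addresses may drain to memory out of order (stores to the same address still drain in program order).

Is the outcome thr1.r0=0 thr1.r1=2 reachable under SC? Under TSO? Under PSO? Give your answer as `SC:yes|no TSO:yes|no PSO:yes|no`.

outcome vector order: (thr1.r0,thr1.r1)
under SC → <0 0>; <0 2>; <1 2>
under TSO → <0 0>; <0 2>; <1 2>
under PSO → <0 0>; <0 2>; <1 0>; <1 2>
target <0 2> ∈ {SC,TSO,PSO}

SC:yes TSO:yes PSO:yes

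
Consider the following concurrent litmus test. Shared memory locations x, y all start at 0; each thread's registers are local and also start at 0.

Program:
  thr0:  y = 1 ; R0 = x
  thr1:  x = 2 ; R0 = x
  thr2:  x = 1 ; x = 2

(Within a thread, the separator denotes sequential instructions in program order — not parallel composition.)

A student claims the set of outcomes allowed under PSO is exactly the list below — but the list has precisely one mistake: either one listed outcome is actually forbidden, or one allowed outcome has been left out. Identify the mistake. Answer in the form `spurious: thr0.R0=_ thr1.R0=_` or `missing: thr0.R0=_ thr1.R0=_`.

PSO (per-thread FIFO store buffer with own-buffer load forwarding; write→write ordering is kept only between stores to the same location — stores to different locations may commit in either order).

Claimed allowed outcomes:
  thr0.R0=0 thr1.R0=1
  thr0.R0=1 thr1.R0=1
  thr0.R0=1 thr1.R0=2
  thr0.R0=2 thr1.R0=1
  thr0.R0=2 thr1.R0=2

missing: thr0.R0=0 thr1.R0=2

outcome vector order: (thr0.R0,thr1.R0)
under PSO → 01, 02, 11, 12, 21, 22
PSO∖claimed = {02}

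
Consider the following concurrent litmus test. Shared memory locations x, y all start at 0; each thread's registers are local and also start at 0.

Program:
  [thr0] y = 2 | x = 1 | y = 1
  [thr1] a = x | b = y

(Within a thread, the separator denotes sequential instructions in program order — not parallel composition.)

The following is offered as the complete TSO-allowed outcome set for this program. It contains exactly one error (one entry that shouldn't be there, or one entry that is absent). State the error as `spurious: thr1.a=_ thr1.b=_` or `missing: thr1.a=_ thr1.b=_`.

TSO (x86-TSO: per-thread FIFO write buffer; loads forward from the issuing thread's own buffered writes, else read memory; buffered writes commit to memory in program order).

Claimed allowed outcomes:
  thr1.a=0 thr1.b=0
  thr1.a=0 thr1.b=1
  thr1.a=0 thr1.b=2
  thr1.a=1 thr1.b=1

outcome vector order: (thr1.a,thr1.b)
TSO (5): (0,0) (0,1) (0,2) (1,1) (1,2)
TSO∖claimed = {(1,2)}

missing: thr1.a=1 thr1.b=2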